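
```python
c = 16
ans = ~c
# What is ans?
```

Trace:
`c = 16` → c = 16
`ans = ~c` → ans = -17
So ans = -17

Answer: -17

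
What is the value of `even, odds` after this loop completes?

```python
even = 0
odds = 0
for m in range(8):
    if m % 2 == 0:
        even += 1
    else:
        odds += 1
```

Count evens and odds in range(8)
`even, odds` takes the values: (0, 0) → (1, 0) → (1, 1) → (2, 1) → (2, 2) → (3, 2) → (3, 3) → (4, 3) → (4, 4)

Answer: 4, 4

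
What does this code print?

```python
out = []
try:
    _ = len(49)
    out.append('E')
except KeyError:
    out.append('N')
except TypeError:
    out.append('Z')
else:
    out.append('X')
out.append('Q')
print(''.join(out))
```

Execution trace: 'Z' (except TypeError) → 'Q' (after the try/except). Output: ZQ

Answer: ZQ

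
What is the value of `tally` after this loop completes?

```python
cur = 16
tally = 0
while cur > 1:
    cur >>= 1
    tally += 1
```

Count right shifts until 1
`tally` takes the values: 0 → 1 → 2 → 3 → 4

Answer: 4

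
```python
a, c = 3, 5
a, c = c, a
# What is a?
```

Trace:
`a, c = 3, 5` → a = 3; c = 5
`a, c = c, a` → a = 5; c = 3
So a = 5

Answer: 5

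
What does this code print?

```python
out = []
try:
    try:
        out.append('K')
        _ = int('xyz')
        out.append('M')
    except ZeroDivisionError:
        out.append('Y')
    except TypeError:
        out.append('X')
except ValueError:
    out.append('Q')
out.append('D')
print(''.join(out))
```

Execution trace: 'K' (try body) → 'Q' (outer except ValueError) → 'D' (after the try/except). Output: KQD

Answer: KQD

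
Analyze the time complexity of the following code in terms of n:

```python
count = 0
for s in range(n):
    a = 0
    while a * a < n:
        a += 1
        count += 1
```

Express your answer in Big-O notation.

Each loop level contributes: n × √n. Multiplying the contributions gives O(n√n).

Answer: O(n√n)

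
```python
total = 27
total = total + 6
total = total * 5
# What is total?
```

Trace:
`total = 27` → total = 27
`total = total + 6` → total = 33
`total = total * 5` → total = 165
So total = 165

Answer: 165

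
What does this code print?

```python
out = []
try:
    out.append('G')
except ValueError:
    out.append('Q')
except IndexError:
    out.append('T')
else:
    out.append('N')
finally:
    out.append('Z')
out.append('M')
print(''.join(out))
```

Execution trace: 'G' (try body, no exception) → 'N' (else) → 'Z' (finally) → 'M' (after the try/except). Output: GNZM

Answer: GNZM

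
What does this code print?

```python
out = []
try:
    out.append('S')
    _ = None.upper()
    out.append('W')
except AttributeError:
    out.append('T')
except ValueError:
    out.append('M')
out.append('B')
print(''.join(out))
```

Execution trace: 'S' (try body) → 'T' (except AttributeError) → 'B' (after the try/except). Output: STB

Answer: STB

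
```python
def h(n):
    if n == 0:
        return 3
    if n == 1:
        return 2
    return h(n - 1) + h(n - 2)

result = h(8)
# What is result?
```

Build up from base cases: h(0)=3, h(1)=2, h(2)=5, h(3)=7, h(4)=12, h(5)=19, h(6)=31, ..., h(8)=81

Answer: 81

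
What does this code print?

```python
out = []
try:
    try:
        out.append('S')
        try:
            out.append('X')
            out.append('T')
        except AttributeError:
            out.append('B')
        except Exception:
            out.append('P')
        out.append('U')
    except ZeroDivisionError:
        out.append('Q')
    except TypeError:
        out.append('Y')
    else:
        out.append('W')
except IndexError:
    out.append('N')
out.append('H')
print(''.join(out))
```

Execution trace: 'S' (try body) → 'X' (inner try body) → 'T' (inner try body, no exception) → 'U' (try body, no exception) → 'W' (else) → 'H' (after the try/except). Output: SXTUWH

Answer: SXTUWH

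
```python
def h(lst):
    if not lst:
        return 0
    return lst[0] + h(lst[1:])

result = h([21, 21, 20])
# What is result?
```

21 + 21 + 20 + 0 = 62

Answer: 62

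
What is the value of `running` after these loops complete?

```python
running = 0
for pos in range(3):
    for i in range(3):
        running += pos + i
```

Sum of all pos+i for pos,i in 3x3
`running` takes the values: 0 → 1 → 3 → 4 → 6 → 9 → 11 → 14 → 18

Answer: 18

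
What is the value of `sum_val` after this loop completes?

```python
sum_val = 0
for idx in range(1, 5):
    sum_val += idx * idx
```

Sum of squares 1² to 4² = 30
`sum_val` takes the values: 0 → 1 → 5 → 14 → 30

Answer: 30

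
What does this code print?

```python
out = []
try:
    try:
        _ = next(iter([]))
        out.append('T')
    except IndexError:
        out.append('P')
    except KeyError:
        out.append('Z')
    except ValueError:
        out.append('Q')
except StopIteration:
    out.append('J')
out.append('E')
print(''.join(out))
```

Execution trace: 'J' (outer except StopIteration) → 'E' (after the try/except). Output: JE

Answer: JE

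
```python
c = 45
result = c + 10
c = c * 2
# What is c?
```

Trace:
`c = 45` → c = 45
`result = c + 10` → result = 55
`c = c * 2` → c = 90
So c = 90

Answer: 90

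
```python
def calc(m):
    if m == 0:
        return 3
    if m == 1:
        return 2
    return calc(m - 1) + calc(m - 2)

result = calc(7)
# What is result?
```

Build up from base cases: calc(0)=3, calc(1)=2, calc(2)=5, calc(3)=7, calc(4)=12, calc(5)=19, calc(6)=31, ..., calc(7)=50

Answer: 50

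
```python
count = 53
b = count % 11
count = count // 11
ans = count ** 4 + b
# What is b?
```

Trace:
`count = 53` → count = 53
`b = count % 11` → b = 9
`count = count // 11` → count = 4
`ans = count ** 4 + b` → ans = 265
So b = 9

Answer: 9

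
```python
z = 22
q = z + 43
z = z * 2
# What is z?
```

Trace:
`z = 22` → z = 22
`q = z + 43` → q = 65
`z = z * 2` → z = 44
So z = 44

Answer: 44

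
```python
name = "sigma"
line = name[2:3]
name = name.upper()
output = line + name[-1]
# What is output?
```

Trace:
`name = "sigma"` → name = 'sigma'
`line = name[2:3]` → line = 'g'
`name = name.upper()` → name = 'SIGMA'
`output = line + name[-1]` → output = 'gA'
So output = 'gA'

Answer: 'gA'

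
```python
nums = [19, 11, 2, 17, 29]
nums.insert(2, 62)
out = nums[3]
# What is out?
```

Trace:
`nums = [19, 11, 2, 17, 29]` → nums = [19, 11, 2, 17, 29]
`nums.insert(2, 62)` → nums = [19, 11, 62, 2, 17, 29]
`out = nums[3]` → out = 2
So out = 2

Answer: 2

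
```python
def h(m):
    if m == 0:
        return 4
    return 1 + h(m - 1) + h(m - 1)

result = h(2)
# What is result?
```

h(m) = 1 + 2·h(m-1), h(0)=4. Closed form: (4+1)·2^2 - 1 = 19.

Answer: 19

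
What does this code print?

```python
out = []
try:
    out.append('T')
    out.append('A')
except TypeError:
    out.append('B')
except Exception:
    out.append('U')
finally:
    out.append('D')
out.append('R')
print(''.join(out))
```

Execution trace: 'T' (try body) → 'A' (try body, no exception) → 'D' (finally) → 'R' (after the try/except). Output: TADR

Answer: TADR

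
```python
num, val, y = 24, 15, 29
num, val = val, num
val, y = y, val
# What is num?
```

Trace:
`num, val, y = 24, 15, 29` → num = 24; val = 15; y = 29
`num, val = val, num` → num = 15; val = 24
`val, y = y, val` → val = 29; y = 24
So num = 15

Answer: 15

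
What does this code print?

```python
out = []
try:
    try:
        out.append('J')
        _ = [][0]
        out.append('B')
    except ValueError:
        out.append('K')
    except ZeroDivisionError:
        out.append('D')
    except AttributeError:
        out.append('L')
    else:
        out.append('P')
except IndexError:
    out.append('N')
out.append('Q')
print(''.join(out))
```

Execution trace: 'J' (try body) → 'N' (outer except IndexError) → 'Q' (after the try/except). Output: JNQ

Answer: JNQ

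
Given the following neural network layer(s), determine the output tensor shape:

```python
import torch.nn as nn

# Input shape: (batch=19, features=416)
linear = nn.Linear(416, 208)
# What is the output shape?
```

Input: (19, 416) -> Output: (19, 208)

Answer: (19, 208)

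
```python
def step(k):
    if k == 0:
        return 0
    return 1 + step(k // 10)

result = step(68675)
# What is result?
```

Count of digits of 68675: 5

Answer: 5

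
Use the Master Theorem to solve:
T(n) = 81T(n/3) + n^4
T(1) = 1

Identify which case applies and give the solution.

a=81, b=3, f(n)=n^4. log_3(81) = 4. Since c=4 = 4, Case 2 applies: T(n) = Θ(n^log_b(a) · log n) = O(n^4 log n).

Answer: O(n^4 log n) - Case 2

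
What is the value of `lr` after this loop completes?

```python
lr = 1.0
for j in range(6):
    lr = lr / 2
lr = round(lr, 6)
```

Halving LR 6 times: 1 / 2^6
`lr` takes the values: 1.0 → 0.5 → 0.25 → 0.125 → 0.0625 → 0.03125 → 0.015625

Answer: 0.015625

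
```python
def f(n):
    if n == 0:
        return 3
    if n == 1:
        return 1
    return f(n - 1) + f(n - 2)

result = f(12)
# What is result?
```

Build up from base cases: f(0)=3, f(1)=1, f(2)=4, f(3)=5, f(4)=9, f(5)=14, f(6)=23, ..., f(12)=411

Answer: 411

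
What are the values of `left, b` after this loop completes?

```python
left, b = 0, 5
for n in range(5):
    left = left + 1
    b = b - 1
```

left goes 0→5, b goes 5→0
`left, b` takes the values: (0, 5) → (1, 5) → (1, 4) → (2, 4) → (2, 3) → (3, 3) → (3, 2) → (4, 2) → (4, 1) → (5, 1) → (5, 0)

Answer: 5, 0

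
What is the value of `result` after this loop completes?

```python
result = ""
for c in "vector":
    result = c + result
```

Reverse 'vector'
`result` takes the values: "" → "v" → "ev" → "cev" → "tcev" → "otcev" → "rotcev"

Answer: "rotcev"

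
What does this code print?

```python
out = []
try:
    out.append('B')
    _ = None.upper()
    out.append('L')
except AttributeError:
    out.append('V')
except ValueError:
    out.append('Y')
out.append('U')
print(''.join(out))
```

Execution trace: 'B' (try body) → 'V' (except AttributeError) → 'U' (after the try/except). Output: BVU

Answer: BVU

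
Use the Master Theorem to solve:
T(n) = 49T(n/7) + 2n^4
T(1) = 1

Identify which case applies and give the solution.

a=49, b=7, f(n)=2n^4. log_7(49) = 2. Since c=4 > 2 and the regularity condition holds (49(n/7)^4 = (49/7^4)n^4 with 49/7^4 < 1), Case 3 applies: T(n) = Θ(f(n)) = O(n^4).

Answer: O(n^4) - Case 3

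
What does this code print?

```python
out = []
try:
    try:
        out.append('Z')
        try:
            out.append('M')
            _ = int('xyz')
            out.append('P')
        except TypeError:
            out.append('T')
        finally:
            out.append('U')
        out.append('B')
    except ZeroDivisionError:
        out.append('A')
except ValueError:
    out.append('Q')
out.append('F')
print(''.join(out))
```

Execution trace: 'Z' (try body) → 'M' (inner try body) → 'U' (inner finally) → 'Q' (outer except ValueError) → 'F' (after the try/except). Output: ZMUQF

Answer: ZMUQF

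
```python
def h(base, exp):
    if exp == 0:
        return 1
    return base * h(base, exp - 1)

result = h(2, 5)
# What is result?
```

h(2, 5) = 2 * 2 * 2 * 2 * 2 = 32

Answer: 32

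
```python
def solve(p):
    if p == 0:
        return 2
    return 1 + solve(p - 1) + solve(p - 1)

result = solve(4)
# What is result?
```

solve(p) = 1 + 2·solve(p-1), solve(0)=2. Closed form: (2+1)·2^4 - 1 = 47.

Answer: 47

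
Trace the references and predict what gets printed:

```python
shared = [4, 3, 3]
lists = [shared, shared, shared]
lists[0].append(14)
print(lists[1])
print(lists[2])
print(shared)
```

Key concept: list of same reference.
Step by step:
`shared = [4, 3, 3]` → shared = [4, 3, 3]
`lists = [shared, shared, shared]` → lists = [[4, 3, 3], [4, 3, 3], [4, 3, 3]]
`lists[0].append(14)` → shared = [4, 3, 3, 14]; lists = [[4, 3, 3, 14], [4, 3, 3, 14], [4, 3, 3, 14]]
`print(lists[1])` → prints [4, 3, 3, 14]
`print(lists[2])` → prints [4, 3, 3, 14]
`print(shared)` → prints [4, 3, 3, 14]

Answer:
[4, 3, 3, 14]
[4, 3, 3, 14]
[4, 3, 3, 14]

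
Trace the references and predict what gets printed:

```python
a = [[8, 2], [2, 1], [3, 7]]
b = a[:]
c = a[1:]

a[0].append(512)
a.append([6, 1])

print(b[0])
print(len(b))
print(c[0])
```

Key concept: slice with nested mutation.
Step by step:
`a = [[8, 2], [2, 1], [3, 7]]` → a = [[8, 2], [2, 1], [3, 7]]
`b = a[:]` → b = [[8, 2], [2, 1], [3, 7]]
`c = a[1:]` → c = [[2, 1], [3, 7]]
`a[0].append(512)` → a = [[8, 2, 512], [2, 1], [3, 7]]; b = [[8, 2, 512], [2, 1], [3, 7]]
`a.append([6, 1])` → a = [[8, 2, 512], [2, 1], [3, 7], [6, 1]]
`print(b[0])` → prints [8, 2, 512]
`print(len(b))` → prints 3
`print(c[0])` → prints [2, 1]

Answer:
[8, 2, 512]
3
[2, 1]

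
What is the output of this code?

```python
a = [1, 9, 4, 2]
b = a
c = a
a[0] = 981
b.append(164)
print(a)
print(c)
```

Key concept: multiple aliases.
Step by step:
`a = [1, 9, 4, 2]` → a = [1, 9, 4, 2]
`b = a` → b = [1, 9, 4, 2] (same object as a)
`c = a` → c = [1, 9, 4, 2] (same object as a, b)
`a[0] = 981` → a = [981, 9, 4, 2] (same object as b, c); b = [981, 9, 4, 2] (same object as a, c); c = [981, 9, 4, 2] (same object as a, b)
`b.append(164)` → a = [981, 9, 4, 2, 164] (same object as b, c); b = [981, 9, 4, 2, 164] (same object as a, c); c = [981, 9, 4, 2, 164] (same object as a, b)
`print(a)` → prints [981, 9, 4, 2, 164]
`print(c)` → prints [981, 9, 4, 2, 164]

Answer:
[981, 9, 4, 2, 164]
[981, 9, 4, 2, 164]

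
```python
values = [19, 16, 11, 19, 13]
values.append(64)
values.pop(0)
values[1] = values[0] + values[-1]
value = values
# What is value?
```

Trace:
`values = [19, 16, 11, 19, 13]` → values = [19, 16, 11, 19, 13]
`values.append(64)` → values = [19, 16, 11, 19, 13, 64]
`values.pop(0)` → values = [16, 11, 19, 13, 64]
`values[1] = values[0] + values[-1]` → values = [16, 80, 19, 13, 64]
`value = values` → value = [16, 80, 19, 13, 64]
So value = [16, 80, 19, 13, 64]

Answer: [16, 80, 19, 13, 64]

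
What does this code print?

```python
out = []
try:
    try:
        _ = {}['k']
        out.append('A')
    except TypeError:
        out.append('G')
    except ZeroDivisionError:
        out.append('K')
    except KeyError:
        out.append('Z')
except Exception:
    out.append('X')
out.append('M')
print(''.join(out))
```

Execution trace: 'Z' (inner except KeyError) → 'M' (after the try/except). Output: ZM

Answer: ZM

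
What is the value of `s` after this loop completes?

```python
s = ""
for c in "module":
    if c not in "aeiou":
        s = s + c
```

Remove vowels from 'module'
`s` takes the values: "" → "m" → "md" → "mdl"

Answer: "mdl"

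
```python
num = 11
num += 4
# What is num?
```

Trace:
`num = 11` → num = 11
`num += 4` → num = 15
So num = 15

Answer: 15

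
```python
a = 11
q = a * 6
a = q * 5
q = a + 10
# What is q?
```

Trace:
`a = 11` → a = 11
`q = a * 6` → q = 66
`a = q * 5` → a = 330
`q = a + 10` → q = 340
So q = 340

Answer: 340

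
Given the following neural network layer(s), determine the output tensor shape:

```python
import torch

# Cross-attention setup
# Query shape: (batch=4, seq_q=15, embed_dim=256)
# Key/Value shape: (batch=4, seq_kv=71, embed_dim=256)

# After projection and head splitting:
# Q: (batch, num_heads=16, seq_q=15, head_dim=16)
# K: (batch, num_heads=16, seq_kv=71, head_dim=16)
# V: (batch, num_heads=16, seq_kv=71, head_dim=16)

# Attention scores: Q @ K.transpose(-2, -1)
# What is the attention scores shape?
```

Input: (4, 15, 256) -> Output: (4, 16, 15, 71)

Answer: (4, 16, 15, 71)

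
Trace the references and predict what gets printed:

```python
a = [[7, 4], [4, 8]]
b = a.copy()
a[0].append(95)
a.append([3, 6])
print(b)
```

Key concept: shallow copy with nested lists.
Step by step:
`a = [[7, 4], [4, 8]]` → a = [[7, 4], [4, 8]]
`b = a.copy()` → b = [[7, 4], [4, 8]]
`a[0].append(95)` → a = [[7, 4, 95], [4, 8]]; b = [[7, 4, 95], [4, 8]]
`a.append([3, 6])` → a = [[7, 4, 95], [4, 8], [3, 6]]
`print(b)` → prints [[7, 4, 95], [4, 8]]

Answer: [[7, 4, 95], [4, 8]]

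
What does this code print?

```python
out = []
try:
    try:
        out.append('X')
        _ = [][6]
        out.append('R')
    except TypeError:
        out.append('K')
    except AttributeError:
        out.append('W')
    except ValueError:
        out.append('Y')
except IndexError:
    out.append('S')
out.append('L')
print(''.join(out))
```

Execution trace: 'X' (try body) → 'S' (outer except IndexError) → 'L' (after the try/except). Output: XSL

Answer: XSL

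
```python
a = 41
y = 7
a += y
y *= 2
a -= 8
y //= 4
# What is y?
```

Trace:
`a = 41` → a = 41
`y = 7` → y = 7
`a += y` → a = 48
`y *= 2` → y = 14
`a -= 8` → a = 40
`y //= 4` → y = 3
So y = 3

Answer: 3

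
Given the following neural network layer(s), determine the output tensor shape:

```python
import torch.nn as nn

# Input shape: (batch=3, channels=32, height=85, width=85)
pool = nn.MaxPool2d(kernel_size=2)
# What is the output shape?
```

Input: (3, 32, 85, 85) -> Output: (3, 32, 42, 42)

Answer: (3, 32, 42, 42)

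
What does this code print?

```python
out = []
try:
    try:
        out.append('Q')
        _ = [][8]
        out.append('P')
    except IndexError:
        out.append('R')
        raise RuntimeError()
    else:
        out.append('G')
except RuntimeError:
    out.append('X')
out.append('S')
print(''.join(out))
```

Execution trace: 'Q' (try body) → 'R' (except IndexError) → 'X' (outer except RuntimeError) → 'S' (after the try/except). Output: QRXS

Answer: QRXS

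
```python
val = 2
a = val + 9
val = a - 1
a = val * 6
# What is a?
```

Trace:
`val = 2` → val = 2
`a = val + 9` → a = 11
`val = a - 1` → val = 10
`a = val * 6` → a = 60
So a = 60

Answer: 60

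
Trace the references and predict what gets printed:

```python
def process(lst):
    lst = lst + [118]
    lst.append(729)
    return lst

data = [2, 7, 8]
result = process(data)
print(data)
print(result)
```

Key concept: rebinding parameter vs mutation.
Step by step:
`data = [2, 7, 8]` → data = [2, 7, 8]
`result = process(data)` → result = [2, 7, 8, 118, 729]
`print(data)` → prints [2, 7, 8]
`print(result)` → prints [2, 7, 8, 118, 729]

Answer:
[2, 7, 8]
[2, 7, 8, 118, 729]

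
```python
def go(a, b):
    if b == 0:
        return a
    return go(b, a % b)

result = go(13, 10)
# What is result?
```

go(13, 10) -> go(10, 3) -> go(3, 1) -> go(1, 0) -> 1

Answer: 1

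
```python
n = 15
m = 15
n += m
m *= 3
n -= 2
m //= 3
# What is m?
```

Trace:
`n = 15` → n = 15
`m = 15` → m = 15
`n += m` → n = 30
`m *= 3` → m = 45
`n -= 2` → n = 28
`m //= 3` → m = 15
So m = 15

Answer: 15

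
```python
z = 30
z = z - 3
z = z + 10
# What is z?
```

Trace:
`z = 30` → z = 30
`z = z - 3` → z = 27
`z = z + 10` → z = 37
So z = 37

Answer: 37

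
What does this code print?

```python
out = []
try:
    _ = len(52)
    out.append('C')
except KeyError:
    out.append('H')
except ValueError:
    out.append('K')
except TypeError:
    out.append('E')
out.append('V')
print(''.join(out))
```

Execution trace: 'E' (except TypeError) → 'V' (after the try/except). Output: EV

Answer: EV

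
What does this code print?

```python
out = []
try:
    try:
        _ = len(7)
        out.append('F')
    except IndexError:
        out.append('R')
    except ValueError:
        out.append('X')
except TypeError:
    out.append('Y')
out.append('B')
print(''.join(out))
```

Execution trace: 'Y' (outer except TypeError) → 'B' (after the try/except). Output: YB

Answer: YB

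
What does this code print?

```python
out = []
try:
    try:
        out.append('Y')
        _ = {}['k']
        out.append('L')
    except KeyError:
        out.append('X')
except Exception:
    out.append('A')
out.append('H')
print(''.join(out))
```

Execution trace: 'Y' (inner try body) → 'X' (inner except KeyError) → 'H' (after the try/except). Output: YXH

Answer: YXH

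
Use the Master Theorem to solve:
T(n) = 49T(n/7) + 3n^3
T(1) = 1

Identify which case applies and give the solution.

a=49, b=7, f(n)=3n^3. log_7(49) = 2. Since c=3 > 2 and the regularity condition holds (49(n/7)^3 = (49/7^3)n^3 with 49/7^3 < 1), Case 3 applies: T(n) = Θ(f(n)) = O(n^3).

Answer: O(n^3) - Case 3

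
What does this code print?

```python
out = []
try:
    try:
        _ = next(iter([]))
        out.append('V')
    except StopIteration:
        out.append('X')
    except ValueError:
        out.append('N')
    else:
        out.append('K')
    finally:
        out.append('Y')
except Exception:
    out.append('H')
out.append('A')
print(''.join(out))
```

Execution trace: 'X' (inner except StopIteration) → 'Y' (inner finally) → 'A' (after the try/except). Output: XYA

Answer: XYA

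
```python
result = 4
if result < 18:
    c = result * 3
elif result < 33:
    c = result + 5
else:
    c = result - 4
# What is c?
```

Trace:
`result = 4` → result = 4
`if result < 18: ...` → result < 18 is True → c = 12
So c = 12

Answer: 12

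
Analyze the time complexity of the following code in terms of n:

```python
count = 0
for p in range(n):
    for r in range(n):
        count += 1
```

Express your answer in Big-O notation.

Each loop level contributes: n × n. Multiplying the contributions gives O(n^2).

Answer: O(n^2)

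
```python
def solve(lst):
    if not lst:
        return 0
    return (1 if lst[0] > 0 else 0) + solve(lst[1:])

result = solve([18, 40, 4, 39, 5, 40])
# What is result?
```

Count of positive elements in [18, 40, 4, 39, 5, 40] = 6

Answer: 6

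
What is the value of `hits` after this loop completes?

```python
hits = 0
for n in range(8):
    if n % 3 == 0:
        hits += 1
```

Count numbers divisible by 3 in range(8)
`hits` takes the values: 0 → 1 → 2 → 3

Answer: 3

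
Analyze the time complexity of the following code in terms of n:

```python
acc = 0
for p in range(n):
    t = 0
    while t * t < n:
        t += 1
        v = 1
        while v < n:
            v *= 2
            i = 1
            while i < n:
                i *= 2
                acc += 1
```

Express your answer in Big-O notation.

Each loop level contributes: n × √n × log n × log n. Multiplying the contributions gives O(n√n log² n).

Answer: O(n√n log² n)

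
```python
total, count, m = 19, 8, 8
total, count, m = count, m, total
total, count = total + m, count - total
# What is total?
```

Trace:
`total, count, m = 19, 8, 8` → total = 19; count = 8; m = 8
`total, count, m = count, m, total` → total = 8; count = 8; m = 19
`total, count = total + m, count - total` → total = 27; count = 0
So total = 27

Answer: 27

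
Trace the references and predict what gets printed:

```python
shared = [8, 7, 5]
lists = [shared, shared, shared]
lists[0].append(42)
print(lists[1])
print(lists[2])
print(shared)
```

Key concept: list of same reference.
Step by step:
`shared = [8, 7, 5]` → shared = [8, 7, 5]
`lists = [shared, shared, shared]` → lists = [[8, 7, 5], [8, 7, 5], [8, 7, 5]]
`lists[0].append(42)` → shared = [8, 7, 5, 42]; lists = [[8, 7, 5, 42], [8, 7, 5, 42], [8, 7, 5, 42]]
`print(lists[1])` → prints [8, 7, 5, 42]
`print(lists[2])` → prints [8, 7, 5, 42]
`print(shared)` → prints [8, 7, 5, 42]

Answer:
[8, 7, 5, 42]
[8, 7, 5, 42]
[8, 7, 5, 42]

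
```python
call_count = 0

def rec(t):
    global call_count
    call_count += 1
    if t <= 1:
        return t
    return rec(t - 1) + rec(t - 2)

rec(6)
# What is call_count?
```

Calls(t) = 1 + Calls(t-1) + Calls(t-2); Calls(0)=Calls(1)=1. For t=6 this gives 25.

Answer: 25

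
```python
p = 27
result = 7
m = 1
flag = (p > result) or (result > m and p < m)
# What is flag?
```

Trace:
`p = 27` → p = 27
`result = 7` → result = 7
`m = 1` → m = 1
`flag = (p > result) or (result > m and p < m)` → flag = True
So flag = True

Answer: True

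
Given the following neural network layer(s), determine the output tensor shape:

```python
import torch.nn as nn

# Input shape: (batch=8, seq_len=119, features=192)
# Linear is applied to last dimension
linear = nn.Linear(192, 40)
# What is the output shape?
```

Input: (8, 119, 192) -> Output: (8, 119, 40)

Answer: (8, 119, 40)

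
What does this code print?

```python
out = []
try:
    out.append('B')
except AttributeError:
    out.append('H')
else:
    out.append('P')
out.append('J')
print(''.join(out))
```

Execution trace: 'B' (try body, no exception) → 'P' (else) → 'J' (after the try/except). Output: BPJ

Answer: BPJ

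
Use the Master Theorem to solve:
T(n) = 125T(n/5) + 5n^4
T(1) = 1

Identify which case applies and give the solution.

a=125, b=5, f(n)=5n^4. log_5(125) = 3. Since c=4 > 3 and the regularity condition holds (125(n/5)^4 = (125/5^4)n^4 with 125/5^4 < 1), Case 3 applies: T(n) = Θ(f(n)) = O(n^4).

Answer: O(n^4) - Case 3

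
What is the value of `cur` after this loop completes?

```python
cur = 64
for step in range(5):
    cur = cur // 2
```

Halve 5 times: 64 // 2^5 = 2
`cur` takes the values: 64 → 32 → 16 → 8 → 4 → 2

Answer: 2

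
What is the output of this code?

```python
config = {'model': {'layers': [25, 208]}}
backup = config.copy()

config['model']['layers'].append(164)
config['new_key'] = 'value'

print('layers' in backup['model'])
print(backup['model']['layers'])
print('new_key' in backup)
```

Key concept: shallow copy gotcha with nested dict.
Step by step:
`config = {'model': {'layers': [25, 208]}}` → config = {'model': {'layers': [25, 208]}}
`backup = config.copy()` → backup = {'model': {'layers': [25, 208]}}
`config['model']['layers'].append(164)` → config = {'model': {'layers': [25, 208, 164]}}; backup = {'model': {'layers': [25, 208, 164]}}
`config['new_key'] = 'value'` → config = {'model': {'layers': [25, 208, 164]}, 'new_key': 'value'}
`print('layers' in backup['model'])` → prints True
`print(backup['model']['layers'])` → prints [25, 208, 164]
`print('new_key' in backup)` → prints False

Answer:
True
[25, 208, 164]
False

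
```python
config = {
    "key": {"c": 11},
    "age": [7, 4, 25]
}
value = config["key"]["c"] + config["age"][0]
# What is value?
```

Trace:
`config = { ...` → config = {'key': {'c': 11}, 'age': [7, 4, 25]}
`value = config["key"]["c"] + config["age"][0]` → value = 18
So value = 18

Answer: 18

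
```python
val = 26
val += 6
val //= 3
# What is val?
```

Trace:
`val = 26` → val = 26
`val += 6` → val = 32
`val //= 3` → val = 10
So val = 10

Answer: 10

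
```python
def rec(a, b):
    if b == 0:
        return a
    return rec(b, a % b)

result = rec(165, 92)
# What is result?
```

rec(165, 92) -> rec(92, 73) -> rec(73, 19) -> rec(19, 16) -> rec(16, 3) -> rec(3, 1) -> rec(1, 0) -> 1

Answer: 1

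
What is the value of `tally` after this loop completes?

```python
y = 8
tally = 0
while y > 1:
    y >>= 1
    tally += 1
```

Count right shifts until 1
`tally` takes the values: 0 → 1 → 2 → 3

Answer: 3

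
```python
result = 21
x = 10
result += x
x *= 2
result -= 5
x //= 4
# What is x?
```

Trace:
`result = 21` → result = 21
`x = 10` → x = 10
`result += x` → result = 31
`x *= 2` → x = 20
`result -= 5` → result = 26
`x //= 4` → x = 5
So x = 5

Answer: 5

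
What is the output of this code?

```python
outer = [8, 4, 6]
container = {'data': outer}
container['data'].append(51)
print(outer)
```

Key concept: dict holds reference to list.
Step by step:
`outer = [8, 4, 6]` → outer = [8, 4, 6]
`container = {'data': outer}` → container = {'data': [8, 4, 6]}
`container['data'].append(51)` → outer = [8, 4, 6, 51]; container = {'data': [8, 4, 6, 51]}
`print(outer)` → prints [8, 4, 6, 51]

Answer: [8, 4, 6, 51]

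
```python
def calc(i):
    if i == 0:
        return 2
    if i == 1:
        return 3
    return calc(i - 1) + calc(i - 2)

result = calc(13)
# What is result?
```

Build up from base cases: calc(0)=2, calc(1)=3, calc(2)=5, calc(3)=8, calc(4)=13, calc(5)=21, calc(6)=34, ..., calc(13)=987

Answer: 987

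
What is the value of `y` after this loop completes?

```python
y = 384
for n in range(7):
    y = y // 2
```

Halve 7 times: 384 // 2^7 = 3
`y` takes the values: 384 → 192 → 96 → 48 → 24 → 12 → 6 → 3

Answer: 3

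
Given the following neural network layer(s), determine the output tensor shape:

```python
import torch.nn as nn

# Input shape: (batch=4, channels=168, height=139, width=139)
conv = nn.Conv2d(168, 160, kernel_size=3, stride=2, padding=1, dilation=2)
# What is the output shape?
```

Input: (4, 168, 139, 139) -> Output: (4, 160, 69, 69)

Answer: (4, 160, 69, 69)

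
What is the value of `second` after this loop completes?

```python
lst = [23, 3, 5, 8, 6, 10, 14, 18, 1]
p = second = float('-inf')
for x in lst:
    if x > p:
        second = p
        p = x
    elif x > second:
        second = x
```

Second largest (with repeats) in [23, 3, 5, 8, 6, 10, 14, 18, 1]
`second` takes the values: -inf → 3 → 5 → 8 → 10 → 14 → 18

Answer: 18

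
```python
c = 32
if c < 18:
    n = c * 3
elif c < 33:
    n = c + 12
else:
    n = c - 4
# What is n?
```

Trace:
`c = 32` → c = 32
`if c < 18: ...` → c < 18 is False, c < 33 is True → n = 44
So n = 44

Answer: 44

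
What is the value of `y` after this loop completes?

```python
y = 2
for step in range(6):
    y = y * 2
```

Multiply by 2, 6 times: 2 * 2^6 = 128
`y` takes the values: 2 → 4 → 8 → 16 → 32 → 64 → 128

Answer: 128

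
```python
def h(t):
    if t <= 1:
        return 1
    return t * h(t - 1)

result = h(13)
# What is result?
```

h(13) = 13 * 12 * 11 * 10 * 9 * 8 * 7 * 6 * 5 * 4 * 3 * 2 * 1 = 6227020800

Answer: 6227020800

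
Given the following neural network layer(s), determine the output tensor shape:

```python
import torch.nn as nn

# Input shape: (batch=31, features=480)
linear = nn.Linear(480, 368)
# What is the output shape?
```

Input: (31, 480) -> Output: (31, 368)

Answer: (31, 368)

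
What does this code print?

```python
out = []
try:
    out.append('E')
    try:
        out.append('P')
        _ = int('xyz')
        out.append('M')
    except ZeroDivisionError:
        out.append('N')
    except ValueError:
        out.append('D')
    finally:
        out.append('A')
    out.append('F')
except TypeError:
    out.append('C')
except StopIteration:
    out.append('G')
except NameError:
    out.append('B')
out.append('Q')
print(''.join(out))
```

Execution trace: 'E' (try body) → 'P' (inner try body) → 'D' (inner except ValueError) → 'A' (inner finally) → 'F' (try body, no exception) → 'Q' (after the try/except). Output: EPDAFQ

Answer: EPDAFQ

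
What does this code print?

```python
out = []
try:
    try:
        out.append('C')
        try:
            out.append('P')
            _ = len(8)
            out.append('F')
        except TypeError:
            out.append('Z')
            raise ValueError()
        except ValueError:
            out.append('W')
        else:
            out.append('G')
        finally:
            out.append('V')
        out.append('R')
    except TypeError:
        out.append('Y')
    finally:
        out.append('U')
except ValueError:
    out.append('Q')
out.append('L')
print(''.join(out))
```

Execution trace: 'C' (try body) → 'P' (inner try body) → 'Z' (inner except TypeError) → 'V' (inner finally) → 'U' (finally) → 'Q' (outer except ValueError) → 'L' (after the try/except). Output: CPZVUQL

Answer: CPZVUQL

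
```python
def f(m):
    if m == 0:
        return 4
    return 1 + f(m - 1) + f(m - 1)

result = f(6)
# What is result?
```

f(m) = 1 + 2·f(m-1), f(0)=4. Closed form: (4+1)·2^6 - 1 = 319.

Answer: 319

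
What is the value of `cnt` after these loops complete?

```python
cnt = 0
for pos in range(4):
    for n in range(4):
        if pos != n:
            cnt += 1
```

4² - 4 (exclude diagonal)
`cnt` takes the values: 0 → 1 → 2 → 3 → 4 → 5 → 6 → 7 → 8 → 9 → 10 → 11 → 12

Answer: 12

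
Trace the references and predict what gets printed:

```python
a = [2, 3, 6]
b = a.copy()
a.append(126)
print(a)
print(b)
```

Key concept: list.copy() creates independent copy.
Step by step:
`a = [2, 3, 6]` → a = [2, 3, 6]
`b = a.copy()` → b = [2, 3, 6]
`a.append(126)` → a = [2, 3, 6, 126]
`print(a)` → prints [2, 3, 6, 126]
`print(b)` → prints [2, 3, 6]

Answer:
[2, 3, 6, 126]
[2, 3, 6]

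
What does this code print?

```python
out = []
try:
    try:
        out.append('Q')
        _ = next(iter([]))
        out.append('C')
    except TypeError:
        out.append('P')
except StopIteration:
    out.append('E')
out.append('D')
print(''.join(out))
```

Execution trace: 'Q' (try body) → 'E' (outer except StopIteration) → 'D' (after the try/except). Output: QED

Answer: QED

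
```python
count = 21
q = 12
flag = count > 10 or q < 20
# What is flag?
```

Trace:
`count = 21` → count = 21
`q = 12` → q = 12
`flag = count > 10 or q < 20` → flag = True
So flag = True

Answer: True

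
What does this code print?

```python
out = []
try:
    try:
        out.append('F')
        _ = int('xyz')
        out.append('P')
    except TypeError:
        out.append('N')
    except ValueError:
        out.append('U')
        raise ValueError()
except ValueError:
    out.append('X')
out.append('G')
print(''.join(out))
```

Execution trace: 'F' (inner try body) → 'U' (inner except ValueError) → 'X' (outer except ValueError) → 'G' (after the try/except). Output: FUXG

Answer: FUXG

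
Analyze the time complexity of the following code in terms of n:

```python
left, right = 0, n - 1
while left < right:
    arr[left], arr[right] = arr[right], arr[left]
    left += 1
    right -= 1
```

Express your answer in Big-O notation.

This is In-place array reversal. Time complexity: O(n).

Answer: O(n)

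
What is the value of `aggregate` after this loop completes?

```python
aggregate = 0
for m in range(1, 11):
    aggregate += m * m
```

Sum of squares 1² to 10² = 385
`aggregate` takes the values: 0 → 1 → 5 → 14 → 30 → 55 → 91 → 140 → 204 → 285 → 385

Answer: 385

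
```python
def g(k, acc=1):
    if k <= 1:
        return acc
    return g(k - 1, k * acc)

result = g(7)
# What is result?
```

Accumulator trace (n, acc): (7, 1) -> (6, 7) -> (5, 42) -> (4, 210) -> (3, 840) -> (2, 2520) -> (1, 5040) -> return 5040

Answer: 5040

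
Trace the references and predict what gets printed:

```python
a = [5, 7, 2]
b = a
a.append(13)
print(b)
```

Key concept: basic list aliasing.
Step by step:
`a = [5, 7, 2]` → a = [5, 7, 2]
`b = a` → b = [5, 7, 2] (same object as a)
`a.append(13)` → a = [5, 7, 2, 13] (same object as b); b = [5, 7, 2, 13] (same object as a)
`print(b)` → prints [5, 7, 2, 13]

Answer: [5, 7, 2, 13]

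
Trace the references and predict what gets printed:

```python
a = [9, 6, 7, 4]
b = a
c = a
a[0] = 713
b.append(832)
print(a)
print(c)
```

Key concept: multiple aliases.
Step by step:
`a = [9, 6, 7, 4]` → a = [9, 6, 7, 4]
`b = a` → b = [9, 6, 7, 4] (same object as a)
`c = a` → c = [9, 6, 7, 4] (same object as a, b)
`a[0] = 713` → a = [713, 6, 7, 4] (same object as b, c); b = [713, 6, 7, 4] (same object as a, c); c = [713, 6, 7, 4] (same object as a, b)
`b.append(832)` → a = [713, 6, 7, 4, 832] (same object as b, c); b = [713, 6, 7, 4, 832] (same object as a, c); c = [713, 6, 7, 4, 832] (same object as a, b)
`print(a)` → prints [713, 6, 7, 4, 832]
`print(c)` → prints [713, 6, 7, 4, 832]

Answer:
[713, 6, 7, 4, 832]
[713, 6, 7, 4, 832]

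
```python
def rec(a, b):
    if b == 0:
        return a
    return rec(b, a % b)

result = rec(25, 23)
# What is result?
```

rec(25, 23) -> rec(23, 2) -> rec(2, 1) -> rec(1, 0) -> 1

Answer: 1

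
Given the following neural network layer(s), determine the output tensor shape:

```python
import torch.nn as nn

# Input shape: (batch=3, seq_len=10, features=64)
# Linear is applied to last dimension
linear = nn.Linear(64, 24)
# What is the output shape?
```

Input: (3, 10, 64) -> Output: (3, 10, 24)

Answer: (3, 10, 24)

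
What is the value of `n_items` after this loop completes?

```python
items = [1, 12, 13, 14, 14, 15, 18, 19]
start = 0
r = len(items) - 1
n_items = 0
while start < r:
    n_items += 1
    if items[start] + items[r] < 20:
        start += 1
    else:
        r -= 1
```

Steps to find pair summing to 20
`n_items` takes the values: 0 → 1 → 2 → 3 → 4 → 5 → 6 → 7

Answer: 7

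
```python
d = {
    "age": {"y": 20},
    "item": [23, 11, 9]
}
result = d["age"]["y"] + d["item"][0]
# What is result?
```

Trace:
`d = { ...` → d = {'age': {'y': 20}, 'item': [23, 11, 9]}
`result = d["age"]["y"] + d["item"][0]` → result = 43
So result = 43

Answer: 43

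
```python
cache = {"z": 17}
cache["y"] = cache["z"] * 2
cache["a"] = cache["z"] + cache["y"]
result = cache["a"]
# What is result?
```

Trace:
`cache = {"z": 17}` → cache = {'z': 17}
`cache["y"] = cache["z"] * 2` → cache = {'z': 17, 'y': 34}
`cache["a"] = cache["z"] + cache["y"]` → cache = {'z': 17, 'y': 34, 'a': 51}
`result = cache["a"]` → result = 51
So result = 51

Answer: 51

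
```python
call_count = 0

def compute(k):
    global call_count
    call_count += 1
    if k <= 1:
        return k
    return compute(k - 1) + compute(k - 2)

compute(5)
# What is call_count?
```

Calls(k) = 1 + Calls(k-1) + Calls(k-2); Calls(0)=Calls(1)=1. For k=5 this gives 15.

Answer: 15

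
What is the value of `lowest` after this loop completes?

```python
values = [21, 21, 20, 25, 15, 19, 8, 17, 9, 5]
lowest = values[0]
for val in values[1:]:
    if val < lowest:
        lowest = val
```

Minimum of [21, 21, 20, 25, 15, 19, 8, 17, 9, 5]
`lowest` takes the values: 21 → 20 → 15 → 8 → 5

Answer: 5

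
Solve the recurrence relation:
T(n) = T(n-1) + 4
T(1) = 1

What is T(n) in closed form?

Unrolling: T(n) = T(1) + 4·(n-1) = 1 + 4(n-1) = 4n - 3.

Answer: T(n) = 4n - 3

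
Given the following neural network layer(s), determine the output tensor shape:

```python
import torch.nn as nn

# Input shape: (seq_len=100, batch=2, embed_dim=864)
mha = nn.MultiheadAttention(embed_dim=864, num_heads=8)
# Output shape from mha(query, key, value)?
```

Input: (100, 2, 864) -> Output: (100, 2, 864)

Answer: (100, 2, 864)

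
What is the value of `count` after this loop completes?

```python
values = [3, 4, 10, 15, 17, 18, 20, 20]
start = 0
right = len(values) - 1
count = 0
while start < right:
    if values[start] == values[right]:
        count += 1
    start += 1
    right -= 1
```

Count matching pairs from ends
`count` takes the values: 0

Answer: 0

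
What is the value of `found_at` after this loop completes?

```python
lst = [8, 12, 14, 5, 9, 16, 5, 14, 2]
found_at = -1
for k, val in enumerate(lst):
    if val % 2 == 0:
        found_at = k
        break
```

First even number index in [8, 12, 14, 5, 9, 16, 5, 14, 2]
`found_at` takes the values: -1 → 0

Answer: 0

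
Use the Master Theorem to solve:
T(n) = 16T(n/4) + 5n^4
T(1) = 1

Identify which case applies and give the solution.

a=16, b=4, f(n)=5n^4. log_4(16) = 2. Since c=4 > 2 and the regularity condition holds (16(n/4)^4 = (16/4^4)n^4 with 16/4^4 < 1), Case 3 applies: T(n) = Θ(f(n)) = O(n^4).

Answer: O(n^4) - Case 3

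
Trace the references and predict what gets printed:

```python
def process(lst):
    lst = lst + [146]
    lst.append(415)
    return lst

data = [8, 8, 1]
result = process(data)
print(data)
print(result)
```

Key concept: rebinding parameter vs mutation.
Step by step:
`data = [8, 8, 1]` → data = [8, 8, 1]
`result = process(data)` → result = [8, 8, 1, 146, 415]
`print(data)` → prints [8, 8, 1]
`print(result)` → prints [8, 8, 1, 146, 415]

Answer:
[8, 8, 1]
[8, 8, 1, 146, 415]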